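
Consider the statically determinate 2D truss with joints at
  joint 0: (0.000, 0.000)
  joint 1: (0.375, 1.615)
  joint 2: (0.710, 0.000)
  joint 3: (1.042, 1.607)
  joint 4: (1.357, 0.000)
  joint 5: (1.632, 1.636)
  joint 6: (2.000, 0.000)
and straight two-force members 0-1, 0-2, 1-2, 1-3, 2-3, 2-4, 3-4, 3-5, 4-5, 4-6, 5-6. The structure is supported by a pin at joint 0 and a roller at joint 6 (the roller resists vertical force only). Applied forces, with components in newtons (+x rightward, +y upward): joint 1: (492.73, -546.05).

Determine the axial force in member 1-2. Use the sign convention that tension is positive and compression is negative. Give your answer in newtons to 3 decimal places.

-506.006

N=7 nodes, M=11 members, R=3 reactions → 2N=14, M+R=14
member 0 (0-1): L=1.6580, (cx,cy)=(0.2262,0.9741)
member 1 (0-2): L=0.7100, (cx,cy)=(1.0000,0.0000)
member 2 (1-2): L=1.6494, (cx,cy)=(0.2031,-0.9792)
member 3 (1-3): L=0.6670, (cx,cy)=(0.9999,-0.0120)
member 4 (2-3): L=1.6409, (cx,cy)=(0.2023,0.9793)
member 5 (2-4): L=0.6470, (cx,cy)=(1.0000,0.0000)
member 6 (3-4): L=1.6376, (cx,cy)=(0.1924,-0.9813)
member 7 (3-5): L=0.5907, (cx,cy)=(0.9988,0.0491)
member 8 (4-5): L=1.6590, (cx,cy)=(0.1658,0.9862)
member 9 (4-6): L=0.6430, (cx,cy)=(1.0000,0.0000)
member 10 (5-6): L=1.6769, (cx,cy)=(0.2195,-0.9756)
solve A·x = −loads:
  F[0-1] = -47.0042 N (compression)
  F[0-2] = +503.3615 N (tension)
  F[1-2] = -506.0061 N (compression)
  F[1-3] = -400.6170 N (compression)
  F[2-3] = +505.9223 N (tension)
  F[2-4] = +298.2282 N (tension)
  F[3-4] = -519.7144 N (compression)
  F[3-5] = -198.4970 N (compression)
  F[4-5] = +517.1637 N (tension)
  F[4-6] = +112.5288 N (tension)
  F[5-6] = -512.7637 N (compression)
  Rx@0 = -492.7300 N
  Ry@0 = +45.7861 N
  Ry@6 = +500.2638 N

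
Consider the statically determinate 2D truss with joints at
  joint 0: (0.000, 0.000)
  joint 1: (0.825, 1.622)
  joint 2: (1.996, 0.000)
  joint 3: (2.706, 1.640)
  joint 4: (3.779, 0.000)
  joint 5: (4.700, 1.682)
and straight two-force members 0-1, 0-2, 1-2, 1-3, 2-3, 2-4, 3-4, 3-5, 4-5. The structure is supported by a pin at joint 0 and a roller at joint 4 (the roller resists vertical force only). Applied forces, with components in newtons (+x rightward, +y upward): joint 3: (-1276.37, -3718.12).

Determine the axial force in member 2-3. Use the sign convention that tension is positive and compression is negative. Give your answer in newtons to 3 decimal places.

N=6 nodes, M=9 members, R=3 reactions → 2N=12, M+R=12
member 0 (0-1): L=1.8198, (cx,cy)=(0.4534,0.8913)
member 1 (0-2): L=1.9960, (cx,cy)=(1.0000,0.0000)
member 2 (1-2): L=2.0005, (cx,cy)=(0.5853,-0.8108)
member 3 (1-3): L=1.8811, (cx,cy)=(1.0000,0.0096)
member 4 (2-3): L=1.7871, (cx,cy)=(0.3973,0.9177)
member 5 (2-4): L=1.7830, (cx,cy)=(1.0000,0.0000)
member 6 (3-4): L=1.9598, (cx,cy)=(0.5475,-0.8368)
member 7 (3-5): L=1.9944, (cx,cy)=(0.9998,0.0211)
member 8 (4-5): L=1.9176, (cx,cy)=(0.4803,0.8771)
solve A·x = −loads:
  F[0-1] = -1805.8764 N (compression)
  F[0-2] = -457.6621 N (compression)
  F[1-2] = +1962.0557 N (tension)
  F[1-3] = -1967.2766 N (compression)
  F[2-3] = -1733.4849 N (compression)
  F[2-4] = +1379.5185 N (tension)
  F[3-4] = -2519.6833 N (compression)
  F[3-5] = +0.0000 N (tension)
  F[4-5] = -0.0000 N (compression)
  Rx@0 = +1276.3700 N
  Ry@0 = +1609.6294 N
  Ry@4 = +2108.4906 N

-1733.485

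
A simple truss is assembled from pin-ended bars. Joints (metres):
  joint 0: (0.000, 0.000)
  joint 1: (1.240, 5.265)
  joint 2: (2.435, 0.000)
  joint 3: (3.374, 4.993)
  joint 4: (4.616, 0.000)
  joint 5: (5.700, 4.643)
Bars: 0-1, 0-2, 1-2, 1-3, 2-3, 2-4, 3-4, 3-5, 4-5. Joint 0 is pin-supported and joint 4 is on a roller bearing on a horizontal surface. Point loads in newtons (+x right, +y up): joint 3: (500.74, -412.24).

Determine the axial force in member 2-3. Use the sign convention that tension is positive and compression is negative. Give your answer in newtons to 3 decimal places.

N=6 nodes, M=9 members, R=3 reactions → 2N=12, M+R=12
member 0 (0-1): L=5.4091, (cx,cy)=(0.2292,0.9734)
member 1 (0-2): L=2.4350, (cx,cy)=(1.0000,0.0000)
member 2 (1-2): L=5.3989, (cx,cy)=(0.2213,-0.9752)
member 3 (1-3): L=2.1513, (cx,cy)=(0.9920,-0.1264)
member 4 (2-3): L=5.0805, (cx,cy)=(0.1848,0.9828)
member 5 (2-4): L=2.1810, (cx,cy)=(1.0000,0.0000)
member 6 (3-4): L=5.1452, (cx,cy)=(0.2414,-0.9704)
member 7 (3-5): L=2.3522, (cx,cy)=(0.9889,-0.1488)
member 8 (4-5): L=4.7679, (cx,cy)=(0.2274,0.9738)
solve A·x = −loads:
  F[0-1] = +442.5021 N (tension)
  F[0-2] = +399.2984 N (tension)
  F[1-2] = -468.4844 N (compression)
  F[1-3] = +206.7960 N (tension)
  F[2-3] = +464.8733 N (tension)
  F[2-4] = +209.6842 N (tension)
  F[3-4] = -868.6456 N (compression)
  F[3-5] = -0.0000 N (compression)
  F[4-5] = +0.0000 N (tension)
  Rx@0 = -500.7400 N
  Ry@0 = -430.7177 N
  Ry@4 = +842.9577 N

464.873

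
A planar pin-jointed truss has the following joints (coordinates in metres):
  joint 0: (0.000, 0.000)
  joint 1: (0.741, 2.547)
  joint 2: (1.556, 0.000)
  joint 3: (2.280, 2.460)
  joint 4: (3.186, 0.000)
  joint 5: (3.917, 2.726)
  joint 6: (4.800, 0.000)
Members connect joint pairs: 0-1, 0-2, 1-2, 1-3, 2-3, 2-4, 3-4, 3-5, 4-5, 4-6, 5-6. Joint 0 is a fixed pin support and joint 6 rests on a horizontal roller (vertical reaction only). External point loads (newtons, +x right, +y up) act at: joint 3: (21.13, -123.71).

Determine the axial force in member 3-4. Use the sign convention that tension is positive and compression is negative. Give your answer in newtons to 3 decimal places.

-81.621

N=7 nodes, M=11 members, R=3 reactions → 2N=14, M+R=14
member 0 (0-1): L=2.6526, (cx,cy)=(0.2793,0.9602)
member 1 (0-2): L=1.5560, (cx,cy)=(1.0000,0.0000)
member 2 (1-2): L=2.6742, (cx,cy)=(0.3048,-0.9524)
member 3 (1-3): L=1.5415, (cx,cy)=(0.9984,-0.0564)
member 4 (2-3): L=2.5643, (cx,cy)=(0.2823,0.9593)
member 5 (2-4): L=1.6300, (cx,cy)=(1.0000,0.0000)
member 6 (3-4): L=2.6215, (cx,cy)=(0.3456,-0.9384)
member 7 (3-5): L=1.6585, (cx,cy)=(0.9871,0.1604)
member 8 (4-5): L=2.8223, (cx,cy)=(0.2590,0.9659)
member 9 (4-6): L=1.6140, (cx,cy)=(1.0000,0.0000)
member 10 (5-6): L=2.8654, (cx,cy)=(0.3082,-0.9513)
solve A·x = −loads:
  F[0-1] = -56.3624 N (compression)
  F[0-2] = +36.8748 N (tension)
  F[1-2] = +58.8202 N (tension)
  F[1-3] = -33.7247 N (compression)
  F[2-3] = -58.3979 N (compression)
  F[2-4] = +71.2887 N (tension)
  F[3-4] = -81.6209 N (compression)
  F[3-5] = -43.6456 N (compression)
  F[4-5] = +79.2977 N (tension)
  F[4-6] = +22.5419 N (tension)
  F[5-6] = -73.1512 N (compression)
  Rx@0 = -21.1300 N
  Ry@0 = +54.1186 N
  Ry@6 = +69.5914 N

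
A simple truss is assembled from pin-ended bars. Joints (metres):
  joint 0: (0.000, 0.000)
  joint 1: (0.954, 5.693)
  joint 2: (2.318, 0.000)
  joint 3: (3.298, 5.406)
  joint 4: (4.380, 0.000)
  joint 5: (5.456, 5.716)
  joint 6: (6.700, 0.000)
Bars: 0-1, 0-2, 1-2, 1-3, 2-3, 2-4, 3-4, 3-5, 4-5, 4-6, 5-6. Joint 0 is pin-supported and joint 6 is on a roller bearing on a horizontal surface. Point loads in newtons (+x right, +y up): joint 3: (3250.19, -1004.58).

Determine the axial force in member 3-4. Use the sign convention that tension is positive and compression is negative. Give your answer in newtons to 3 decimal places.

N=7 nodes, M=11 members, R=3 reactions → 2N=14, M+R=14
member 0 (0-1): L=5.7724, (cx,cy)=(0.1653,0.9862)
member 1 (0-2): L=2.3180, (cx,cy)=(1.0000,0.0000)
member 2 (1-2): L=5.8541, (cx,cy)=(0.2330,-0.9725)
member 3 (1-3): L=2.3615, (cx,cy)=(0.9926,-0.1215)
member 4 (2-3): L=5.4941, (cx,cy)=(0.1784,0.9840)
member 5 (2-4): L=2.0620, (cx,cy)=(1.0000,0.0000)
member 6 (3-4): L=5.5132, (cx,cy)=(0.1963,-0.9806)
member 7 (3-5): L=2.1802, (cx,cy)=(0.9898,0.1422)
member 8 (4-5): L=5.8164, (cx,cy)=(0.1850,0.9827)
member 9 (4-6): L=2.3200, (cx,cy)=(1.0000,0.0000)
member 10 (5-6): L=5.8498, (cx,cy)=(0.2127,-0.9771)
solve A·x = −loads:
  F[0-1] = +2141.8337 N (tension)
  F[0-2] = +2896.2096 N (tension)
  F[1-2] = -2283.7271 N (compression)
  F[1-3] = +892.7020 N (tension)
  F[2-3] = +2257.0691 N (tension)
  F[2-4] = +1961.5053 N (tension)
  F[3-4] = -3369.2684 N (compression)
  F[3-5] = -1313.6149 N (compression)
  F[4-5] = +3361.7710 N (tension)
  F[4-6] = +678.3587 N (tension)
  F[5-6] = -3189.9232 N (compression)
  Rx@0 = -3250.1900 N
  Ry@0 = -2112.3800 N
  Ry@6 = +3116.9600 N

-3369.268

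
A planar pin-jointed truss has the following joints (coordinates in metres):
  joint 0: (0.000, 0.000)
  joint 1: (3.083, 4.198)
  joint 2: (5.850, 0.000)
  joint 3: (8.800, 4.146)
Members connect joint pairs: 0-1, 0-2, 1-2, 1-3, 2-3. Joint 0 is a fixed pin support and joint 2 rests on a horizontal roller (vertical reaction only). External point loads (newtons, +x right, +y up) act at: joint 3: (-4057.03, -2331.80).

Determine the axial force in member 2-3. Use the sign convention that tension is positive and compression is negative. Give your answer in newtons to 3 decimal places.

N=4 nodes, M=5 members, R=3 reactions → 2N=8, M+R=8
member 0 (0-1): L=5.2085, (cx,cy)=(0.5919,0.8060)
member 1 (0-2): L=5.8500, (cx,cy)=(1.0000,0.0000)
member 2 (1-2): L=5.0279, (cx,cy)=(0.5503,-0.8349)
member 3 (1-3): L=5.7172, (cx,cy)=(1.0000,-0.0091)
member 4 (2-3): L=5.0884, (cx,cy)=(0.5798,0.8148)
solve A·x = −loads:
  F[0-1] = -2108.4786 N (compression)
  F[0-2] = -2808.9768 N (compression)
  F[1-2] = +2061.3258 N (tension)
  F[1-3] = -2382.5658 N (compression)
  F[2-3] = -2888.4221 N (compression)
  Rx@0 = +4057.0300 N
  Ry@0 = +1699.4250 N
  Ry@2 = +632.3750 N

-2888.422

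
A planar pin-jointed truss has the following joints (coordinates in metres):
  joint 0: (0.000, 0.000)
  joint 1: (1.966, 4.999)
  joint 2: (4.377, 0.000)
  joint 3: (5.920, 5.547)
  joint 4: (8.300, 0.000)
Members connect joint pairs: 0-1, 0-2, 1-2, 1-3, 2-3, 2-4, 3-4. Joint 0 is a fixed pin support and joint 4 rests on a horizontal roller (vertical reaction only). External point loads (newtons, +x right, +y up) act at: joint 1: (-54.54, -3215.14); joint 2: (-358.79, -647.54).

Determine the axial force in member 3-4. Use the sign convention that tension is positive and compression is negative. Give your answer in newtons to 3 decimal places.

-1164.542

N=5 nodes, M=7 members, R=3 reactions → 2N=10, M+R=10
member 0 (0-1): L=5.3717, (cx,cy)=(0.3660,0.9306)
member 1 (0-2): L=4.3770, (cx,cy)=(1.0000,0.0000)
member 2 (1-2): L=5.5500, (cx,cy)=(0.4344,-0.9007)
member 3 (1-3): L=3.9918, (cx,cy)=(0.9905,0.1373)
member 4 (2-3): L=5.7576, (cx,cy)=(0.2680,0.9634)
member 5 (2-4): L=3.9230, (cx,cy)=(1.0000,0.0000)
member 6 (3-4): L=6.0360, (cx,cy)=(0.3943,-0.9190)
solve A·x = −loads:
  F[0-1] = -3000.6804 N (compression)
  F[0-2] = +684.8955 N (tension)
  F[1-2] = -590.3724 N (compression)
  F[1-3] = -794.7456 N (compression)
  F[2-3] = +1224.0726 N (tension)
  F[2-4] = +459.1778 N (tension)
  F[3-4] = -1164.5417 N (compression)
  Rx@0 = +413.3300 N
  Ry@0 = +2792.4869 N
  Ry@4 = +1070.1931 N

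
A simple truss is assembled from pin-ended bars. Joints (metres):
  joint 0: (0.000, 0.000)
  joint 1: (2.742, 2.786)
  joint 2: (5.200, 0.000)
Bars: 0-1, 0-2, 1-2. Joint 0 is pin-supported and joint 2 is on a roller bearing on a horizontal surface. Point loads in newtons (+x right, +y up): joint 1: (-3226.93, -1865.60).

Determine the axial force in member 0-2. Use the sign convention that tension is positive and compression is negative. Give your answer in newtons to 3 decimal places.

-657.418

N=3 nodes, M=3 members, R=3 reactions → 2N=6, M+R=6
member 0 (0-1): L=3.9090, (cx,cy)=(0.7015,0.7127)
member 1 (0-2): L=5.2000, (cx,cy)=(1.0000,0.0000)
member 2 (1-2): L=3.7153, (cx,cy)=(0.6616,-0.7499)
solve A·x = −loads:
  F[0-1] = -3663.1109 N (compression)
  F[0-2] = -657.4176 N (compression)
  F[1-2] = +993.6993 N (tension)
  Rx@0 = +3226.9300 N
  Ry@0 = +2610.7446 N
  Ry@2 = -745.1446 N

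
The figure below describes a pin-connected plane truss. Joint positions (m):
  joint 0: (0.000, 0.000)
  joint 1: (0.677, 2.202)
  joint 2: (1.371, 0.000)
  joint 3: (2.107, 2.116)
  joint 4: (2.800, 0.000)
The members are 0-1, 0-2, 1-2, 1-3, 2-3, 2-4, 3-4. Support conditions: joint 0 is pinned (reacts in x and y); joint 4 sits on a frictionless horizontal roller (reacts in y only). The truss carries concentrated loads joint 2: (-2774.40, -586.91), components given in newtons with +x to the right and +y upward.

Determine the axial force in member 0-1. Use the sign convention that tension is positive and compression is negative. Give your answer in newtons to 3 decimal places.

N=5 nodes, M=7 members, R=3 reactions → 2N=10, M+R=10
member 0 (0-1): L=2.3037, (cx,cy)=(0.2939,0.9558)
member 1 (0-2): L=1.3710, (cx,cy)=(1.0000,0.0000)
member 2 (1-2): L=2.3088, (cx,cy)=(0.3006,-0.9538)
member 3 (1-3): L=1.4326, (cx,cy)=(0.9982,-0.0600)
member 4 (2-3): L=2.2403, (cx,cy)=(0.3285,0.9445)
member 5 (2-4): L=1.4290, (cx,cy)=(1.0000,0.0000)
member 6 (3-4): L=2.2266, (cx,cy)=(0.3112,-0.9503)
solve A·x = −loads:
  F[0-1] = -313.3707 N (compression)
  F[0-2] = -2682.3090 N (compression)
  F[1-2] = +326.0448 N (tension)
  F[1-3] = -190.4410 N (compression)
  F[2-3] = +292.1596 N (tension)
  F[2-4] = +94.1171 N (tension)
  F[3-4] = -302.3957 N (compression)
  Rx@0 = +2774.4000 N
  Ry@0 = +299.5337 N
  Ry@4 = +287.3763 N

-313.371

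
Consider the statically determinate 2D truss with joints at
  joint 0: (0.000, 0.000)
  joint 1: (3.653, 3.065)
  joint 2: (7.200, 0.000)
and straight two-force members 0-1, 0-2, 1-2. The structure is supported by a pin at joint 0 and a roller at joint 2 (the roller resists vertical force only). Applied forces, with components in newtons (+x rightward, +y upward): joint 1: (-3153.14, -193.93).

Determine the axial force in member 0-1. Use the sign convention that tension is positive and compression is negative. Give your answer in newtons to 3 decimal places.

-2236.937

N=3 nodes, M=3 members, R=3 reactions → 2N=6, M+R=6
member 0 (0-1): L=4.7685, (cx,cy)=(0.7661,0.6428)
member 1 (0-2): L=7.2000, (cx,cy)=(1.0000,0.0000)
member 2 (1-2): L=4.6878, (cx,cy)=(0.7566,-0.6538)
solve A·x = −loads:
  F[0-1] = -2236.9367 N (compression)
  F[0-2] = -1439.4937 N (compression)
  F[1-2] = +1902.4678 N (tension)
  Rx@0 = +3153.1400 N
  Ry@0 = +1437.8116 N
  Ry@2 = -1243.8816 N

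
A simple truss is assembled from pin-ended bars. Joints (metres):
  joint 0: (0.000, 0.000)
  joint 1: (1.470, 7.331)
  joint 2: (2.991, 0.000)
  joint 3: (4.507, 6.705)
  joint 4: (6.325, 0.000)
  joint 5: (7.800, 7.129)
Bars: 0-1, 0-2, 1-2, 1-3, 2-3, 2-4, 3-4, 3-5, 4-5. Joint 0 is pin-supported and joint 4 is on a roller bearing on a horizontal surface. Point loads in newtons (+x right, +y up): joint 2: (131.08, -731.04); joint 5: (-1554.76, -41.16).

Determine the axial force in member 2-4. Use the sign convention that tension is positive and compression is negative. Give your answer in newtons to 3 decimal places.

N=6 nodes, M=9 members, R=3 reactions → 2N=12, M+R=12
member 0 (0-1): L=7.4769, (cx,cy)=(0.1966,0.9805)
member 1 (0-2): L=2.9910, (cx,cy)=(1.0000,0.0000)
member 2 (1-2): L=7.4871, (cx,cy)=(0.2031,-0.9791)
member 3 (1-3): L=3.1008, (cx,cy)=(0.9794,-0.2019)
member 4 (2-3): L=6.8742, (cx,cy)=(0.2205,0.9754)
member 5 (2-4): L=3.3340, (cx,cy)=(1.0000,0.0000)
member 6 (3-4): L=6.9471, (cx,cy)=(0.2617,-0.9652)
member 7 (3-5): L=3.3202, (cx,cy)=(0.9918,0.1277)
member 8 (4-5): L=7.2800, (cx,cy)=(0.2026,0.9793)
solve A·x = −loads:
  F[0-1] = -2170.4980 N (compression)
  F[0-2] = -996.9497 N (compression)
  F[1-2] = +2364.4054 N (tension)
  F[1-3] = -926.1252 N (compression)
  F[2-3] = -1624.0475 N (compression)
  F[2-4] = -289.5471 N (compression)
  F[3-4] = +1235.6152 N (tension)
  F[3-5] = -1601.6776 N (compression)
  F[4-5] = +166.8406 N (tension)
  Rx@0 = +1423.6800 N
  Ry@0 = +2128.1360 N
  Ry@4 = -1355.9360 N

-289.547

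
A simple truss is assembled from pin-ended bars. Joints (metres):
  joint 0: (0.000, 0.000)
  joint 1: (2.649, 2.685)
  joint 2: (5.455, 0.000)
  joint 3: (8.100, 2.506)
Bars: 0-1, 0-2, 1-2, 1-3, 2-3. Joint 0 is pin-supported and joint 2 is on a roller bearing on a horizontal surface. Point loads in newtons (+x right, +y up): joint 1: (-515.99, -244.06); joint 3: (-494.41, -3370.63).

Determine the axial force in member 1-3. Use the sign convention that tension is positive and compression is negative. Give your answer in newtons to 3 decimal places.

N=4 nodes, M=5 members, R=3 reactions → 2N=8, M+R=8
member 0 (0-1): L=3.7718, (cx,cy)=(0.7023,0.7119)
member 1 (0-2): L=5.4550, (cx,cy)=(1.0000,0.0000)
member 2 (1-2): L=3.8837, (cx,cy)=(0.7225,-0.6914)
member 3 (1-3): L=5.4539, (cx,cy)=(0.9995,-0.0328)
member 4 (2-3): L=3.6436, (cx,cy)=(0.7259,0.6878)
solve A·x = −loads:
  F[0-1] = +1443.6654 N (tension)
  F[0-2] = -2024.3128 N (compression)
  F[1-2] = -1980.1215 N (compression)
  F[1-3] = +2962.1626 N (tension)
  F[2-3] = -4759.4205 N (compression)
  Rx@0 = +1010.4000 N
  Ry@0 = -1027.6919 N
  Ry@2 = +4642.3819 N

2962.163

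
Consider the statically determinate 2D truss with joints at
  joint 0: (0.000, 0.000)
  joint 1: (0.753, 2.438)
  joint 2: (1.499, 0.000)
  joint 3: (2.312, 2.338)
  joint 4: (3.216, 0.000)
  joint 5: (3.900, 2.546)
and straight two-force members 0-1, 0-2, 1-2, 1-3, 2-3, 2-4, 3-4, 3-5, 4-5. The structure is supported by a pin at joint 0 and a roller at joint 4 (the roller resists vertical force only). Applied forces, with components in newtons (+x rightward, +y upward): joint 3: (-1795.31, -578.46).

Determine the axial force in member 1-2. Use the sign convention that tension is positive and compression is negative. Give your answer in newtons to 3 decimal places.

1596.699

N=6 nodes, M=9 members, R=3 reactions → 2N=12, M+R=12
member 0 (0-1): L=2.5516, (cx,cy)=(0.2951,0.9555)
member 1 (0-2): L=1.4990, (cx,cy)=(1.0000,0.0000)
member 2 (1-2): L=2.5496, (cx,cy)=(0.2926,-0.9562)
member 3 (1-3): L=1.5622, (cx,cy)=(0.9979,-0.0640)
member 4 (2-3): L=2.4753, (cx,cy)=(0.3284,0.9445)
member 5 (2-4): L=1.7170, (cx,cy)=(1.0000,0.0000)
member 6 (3-4): L=2.5067, (cx,cy)=(0.3606,-0.9327)
member 7 (3-5): L=1.6016, (cx,cy)=(0.9915,0.1299)
member 8 (4-5): L=2.6363, (cx,cy)=(0.2595,0.9658)
solve A·x = −loads:
  F[0-1] = -1536.1887 N (compression)
  F[0-2] = -1341.9736 N (compression)
  F[1-2] = +1596.6986 N (tension)
  F[1-3] = -922.4177 N (compression)
  F[2-3] = -1616.4971 N (compression)
  F[2-4] = -343.8581 N (compression)
  F[3-4] = +953.4771 N (tension)
  F[3-5] = +0.0000 N (tension)
  F[4-5] = +0.0000 N (tension)
  Rx@0 = +1795.3100 N
  Ry@0 = +1467.7744 N
  Ry@4 = -889.3144 N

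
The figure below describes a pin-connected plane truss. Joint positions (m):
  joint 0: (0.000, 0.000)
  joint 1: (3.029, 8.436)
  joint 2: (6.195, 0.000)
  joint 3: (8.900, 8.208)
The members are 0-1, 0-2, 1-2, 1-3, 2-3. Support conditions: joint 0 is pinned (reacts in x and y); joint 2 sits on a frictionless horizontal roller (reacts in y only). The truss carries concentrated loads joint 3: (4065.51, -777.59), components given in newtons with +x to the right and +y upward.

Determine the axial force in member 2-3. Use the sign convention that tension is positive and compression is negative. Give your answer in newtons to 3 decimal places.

N=4 nodes, M=5 members, R=3 reactions → 2N=8, M+R=8
member 0 (0-1): L=8.9633, (cx,cy)=(0.3379,0.9412)
member 1 (0-2): L=6.1950, (cx,cy)=(1.0000,0.0000)
member 2 (1-2): L=9.0105, (cx,cy)=(0.3514,-0.9362)
member 3 (1-3): L=5.8754, (cx,cy)=(0.9992,-0.0388)
member 4 (2-3): L=8.6422, (cx,cy)=(0.3130,0.9498)
solve A·x = −loads:
  F[0-1] = +6084.0048 N (tension)
  F[0-2] = +2009.5229 N (tension)
  F[1-2] = -6293.0566 N (compression)
  F[1-3] = +4270.3740 N (tension)
  F[2-3] = -644.2460 N (compression)
  Rx@0 = -4065.5100 N
  Ry@0 = -5726.0835 N
  Ry@2 = +6503.6735 N

-644.246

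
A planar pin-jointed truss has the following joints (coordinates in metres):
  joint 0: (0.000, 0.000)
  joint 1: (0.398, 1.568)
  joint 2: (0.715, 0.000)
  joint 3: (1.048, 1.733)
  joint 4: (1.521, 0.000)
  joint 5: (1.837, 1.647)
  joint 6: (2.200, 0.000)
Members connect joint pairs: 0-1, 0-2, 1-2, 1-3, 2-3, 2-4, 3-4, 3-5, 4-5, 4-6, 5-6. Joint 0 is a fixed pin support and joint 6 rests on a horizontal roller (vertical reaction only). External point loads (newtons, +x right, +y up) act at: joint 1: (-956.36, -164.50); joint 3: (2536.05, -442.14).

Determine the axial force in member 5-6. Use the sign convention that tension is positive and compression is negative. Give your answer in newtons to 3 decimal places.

-1593.827

N=7 nodes, M=11 members, R=3 reactions → 2N=14, M+R=14
member 0 (0-1): L=1.6177, (cx,cy)=(0.2460,0.9693)
member 1 (0-2): L=0.7150, (cx,cy)=(1.0000,0.0000)
member 2 (1-2): L=1.5997, (cx,cy)=(0.1982,-0.9802)
member 3 (1-3): L=0.6706, (cx,cy)=(0.9693,0.2460)
member 4 (2-3): L=1.7647, (cx,cy)=(0.1887,0.9820)
member 5 (2-4): L=0.8060, (cx,cy)=(1.0000,0.0000)
member 6 (3-4): L=1.7964, (cx,cy)=(0.2633,-0.9647)
member 7 (3-5): L=0.7937, (cx,cy)=(0.9941,-0.1084)
member 8 (4-5): L=1.6770, (cx,cy)=(0.1884,0.9821)
member 9 (4-6): L=0.6790, (cx,cy)=(1.0000,0.0000)
member 10 (5-6): L=1.6865, (cx,cy)=(0.2152,-0.9766)
solve A·x = −loads:
  F[0-1] = +979.9511 N (tension)
  F[0-2] = +1338.5977 N (tension)
  F[1-2] = -786.3992 N (compression)
  F[1-3] = +1396.2054 N (tension)
  F[2-3] = +784.9058 N (tension)
  F[2-4] = +1034.6535 N (tension)
  F[3-4] = -1542.3887 N (compression)
  F[3-5] = -632.2562 N (compression)
  F[4-5] = +1515.1013 N (tension)
  F[4-6] = +343.0473 N (tension)
  F[5-6] = -1593.8265 N (compression)
  Rx@0 = -1579.6900 N
  Ry@0 = -949.8309 N
  Ry@6 = +1556.4709 N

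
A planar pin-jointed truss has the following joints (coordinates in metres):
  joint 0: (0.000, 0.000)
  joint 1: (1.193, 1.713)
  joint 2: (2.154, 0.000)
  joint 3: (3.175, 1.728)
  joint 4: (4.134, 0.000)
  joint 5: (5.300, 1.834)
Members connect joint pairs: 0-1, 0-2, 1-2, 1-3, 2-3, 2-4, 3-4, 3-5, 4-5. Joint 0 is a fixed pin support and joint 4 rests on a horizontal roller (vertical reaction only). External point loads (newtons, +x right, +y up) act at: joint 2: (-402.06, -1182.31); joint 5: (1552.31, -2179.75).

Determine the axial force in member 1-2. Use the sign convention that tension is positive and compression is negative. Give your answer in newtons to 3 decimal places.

N=6 nodes, M=9 members, R=3 reactions → 2N=12, M+R=12
member 0 (0-1): L=2.0875, (cx,cy)=(0.5715,0.8206)
member 1 (0-2): L=2.1540, (cx,cy)=(1.0000,0.0000)
member 2 (1-2): L=1.9642, (cx,cy)=(0.4893,-0.8721)
member 3 (1-3): L=1.9821, (cx,cy)=(1.0000,0.0076)
member 4 (2-3): L=2.0071, (cx,cy)=(0.5087,0.8609)
member 5 (2-4): L=1.9800, (cx,cy)=(1.0000,0.0000)
member 6 (3-4): L=1.9763, (cx,cy)=(0.4853,-0.8744)
member 7 (3-5): L=2.1276, (cx,cy)=(0.9988,0.0498)
member 8 (4-5): L=2.1733, (cx,cy)=(0.5365,0.8439)
solve A·x = −loads:
  F[0-1] = +898.3545 N (tension)
  F[0-2] = +636.8408 N (tension)
  F[1-2] = -837.2651 N (compression)
  F[1-3] = +923.0842 N (tension)
  F[2-3] = +2221.4114 N (tension)
  F[2-4] = -500.7703 N (compression)
  F[3-4] = -2022.1839 N (compression)
  F[3-5] = +3038.1304 N (tension)
  F[4-5] = -2762.3438 N (compression)
  Rx@0 = -1150.2500 N
  Ry@0 = -737.1919 N
  Ry@4 = +4099.2519 N

-837.265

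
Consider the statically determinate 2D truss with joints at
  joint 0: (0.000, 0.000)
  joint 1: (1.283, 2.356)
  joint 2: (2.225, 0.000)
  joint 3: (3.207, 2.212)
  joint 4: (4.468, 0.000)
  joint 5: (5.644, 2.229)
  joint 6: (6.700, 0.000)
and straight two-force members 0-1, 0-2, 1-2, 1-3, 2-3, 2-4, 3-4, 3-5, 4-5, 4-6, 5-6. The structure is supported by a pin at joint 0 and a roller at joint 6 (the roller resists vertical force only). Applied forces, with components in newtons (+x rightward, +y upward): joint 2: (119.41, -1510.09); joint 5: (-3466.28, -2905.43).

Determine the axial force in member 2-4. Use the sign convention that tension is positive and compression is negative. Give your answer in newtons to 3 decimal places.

N=7 nodes, M=11 members, R=3 reactions → 2N=14, M+R=14
member 0 (0-1): L=2.6827, (cx,cy)=(0.4783,0.8782)
member 1 (0-2): L=2.2250, (cx,cy)=(1.0000,0.0000)
member 2 (1-2): L=2.5373, (cx,cy)=(0.3713,-0.9285)
member 3 (1-3): L=1.9294, (cx,cy)=(0.9972,-0.0746)
member 4 (2-3): L=2.4202, (cx,cy)=(0.4058,0.9140)
member 5 (2-4): L=2.2430, (cx,cy)=(1.0000,0.0000)
member 6 (3-4): L=2.5462, (cx,cy)=(0.4953,-0.8688)
member 7 (3-5): L=2.4371, (cx,cy)=(1.0000,0.0070)
member 8 (4-5): L=2.5202, (cx,cy)=(0.4666,0.8845)
member 9 (4-6): L=2.2320, (cx,cy)=(1.0000,0.0000)
member 10 (5-6): L=2.4665, (cx,cy)=(0.4281,-0.9037)
solve A·x = −loads:
  F[0-1] = -2982.9782 N (compression)
  F[0-2] = -1920.2567 N (compression)
  F[1-2] = +3026.9324 N (tension)
  F[1-3] = -2557.5096 N (compression)
  F[2-3] = -1422.9065 N (compression)
  F[2-4] = -338.5521 N (compression)
  F[3-4] = +1247.1974 N (tension)
  F[3-5] = -3745.4941 N (compression)
  F[4-5] = -1225.0544 N (compression)
  F[4-6] = +850.7692 N (tension)
  F[5-6] = -1987.1350 N (compression)
  Rx@0 = +3346.8700 N
  Ry@0 = +2619.7201 N
  Ry@6 = +1795.7999 N

-338.552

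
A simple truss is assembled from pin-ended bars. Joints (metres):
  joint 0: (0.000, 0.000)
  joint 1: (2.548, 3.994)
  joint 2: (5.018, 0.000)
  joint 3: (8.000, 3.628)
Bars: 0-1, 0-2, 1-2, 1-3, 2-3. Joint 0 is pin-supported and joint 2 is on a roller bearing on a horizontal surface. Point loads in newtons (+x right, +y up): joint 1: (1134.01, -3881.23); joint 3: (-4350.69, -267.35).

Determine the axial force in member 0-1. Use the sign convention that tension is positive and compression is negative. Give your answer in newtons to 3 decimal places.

-4738.155

N=4 nodes, M=5 members, R=3 reactions → 2N=8, M+R=8
member 0 (0-1): L=4.7375, (cx,cy)=(0.5378,0.8431)
member 1 (0-2): L=5.0180, (cx,cy)=(1.0000,0.0000)
member 2 (1-2): L=4.6961, (cx,cy)=(0.5260,-0.8505)
member 3 (1-3): L=5.4643, (cx,cy)=(0.9978,-0.0670)
member 4 (2-3): L=4.6962, (cx,cy)=(0.6350,0.7725)
solve A·x = −loads:
  F[0-1] = -4738.1546 N (compression)
  F[0-2] = -668.3525 N (compression)
  F[1-2] = +442.2070 N (tension)
  F[1-3] = -3923.7382 N (compression)
  F[2-3] = -686.2681 N (compression)
  Rx@0 = +3216.6800 N
  Ry@0 = +3994.5133 N
  Ry@2 = +154.0667 N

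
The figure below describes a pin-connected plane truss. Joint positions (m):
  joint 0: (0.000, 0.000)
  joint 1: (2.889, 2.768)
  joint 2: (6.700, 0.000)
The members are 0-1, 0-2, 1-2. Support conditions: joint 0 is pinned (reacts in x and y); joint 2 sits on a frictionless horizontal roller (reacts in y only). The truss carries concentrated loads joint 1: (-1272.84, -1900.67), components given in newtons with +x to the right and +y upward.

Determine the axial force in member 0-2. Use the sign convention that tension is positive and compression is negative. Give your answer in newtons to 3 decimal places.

N=3 nodes, M=3 members, R=3 reactions → 2N=6, M+R=6
member 0 (0-1): L=4.0010, (cx,cy)=(0.7221,0.6918)
member 1 (0-2): L=6.7000, (cx,cy)=(1.0000,0.0000)
member 2 (1-2): L=4.7102, (cx,cy)=(0.8091,-0.5877)
solve A·x = −loads:
  F[0-1] = -2322.7967 N (compression)
  F[0-2] = +404.3731 N (tension)
  F[1-2] = -499.7794 N (compression)
  Rx@0 = +1272.8400 N
  Ry@0 = +1606.9663 N
  Ry@2 = +293.7037 N

404.373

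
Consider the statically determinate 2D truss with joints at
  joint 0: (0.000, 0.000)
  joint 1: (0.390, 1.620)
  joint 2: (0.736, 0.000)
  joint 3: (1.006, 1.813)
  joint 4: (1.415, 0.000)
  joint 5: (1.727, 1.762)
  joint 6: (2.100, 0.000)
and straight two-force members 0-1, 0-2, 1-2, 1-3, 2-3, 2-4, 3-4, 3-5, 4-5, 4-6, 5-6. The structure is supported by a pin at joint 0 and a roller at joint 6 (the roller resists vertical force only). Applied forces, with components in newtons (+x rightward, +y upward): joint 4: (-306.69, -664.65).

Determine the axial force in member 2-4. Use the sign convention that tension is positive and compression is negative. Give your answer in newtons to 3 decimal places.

-186.390

N=7 nodes, M=11 members, R=3 reactions → 2N=14, M+R=14
member 0 (0-1): L=1.6663, (cx,cy)=(0.2341,0.9722)
member 1 (0-2): L=0.7360, (cx,cy)=(1.0000,0.0000)
member 2 (1-2): L=1.6565, (cx,cy)=(0.2089,-0.9779)
member 3 (1-3): L=0.6455, (cx,cy)=(0.9543,0.2990)
member 4 (2-3): L=1.8330, (cx,cy)=(0.1473,0.9891)
member 5 (2-4): L=0.6790, (cx,cy)=(1.0000,0.0000)
member 6 (3-4): L=1.8586, (cx,cy)=(0.2201,-0.9755)
member 7 (3-5): L=0.7228, (cx,cy)=(0.9975,-0.0706)
member 8 (4-5): L=1.7894, (cx,cy)=(0.1744,0.9847)
member 9 (4-6): L=0.6850, (cx,cy)=(1.0000,0.0000)
member 10 (5-6): L=1.8010, (cx,cy)=(0.2071,-0.9783)
solve A·x = −loads:
  F[0-1] = -222.9965 N (compression)
  F[0-2] = -254.4968 N (compression)
  F[1-2] = +192.1149 N (tension)
  F[1-3] = -96.7453 N (compression)
  F[2-3] = -189.9495 N (compression)
  F[2-4] = -186.3903 N (compression)
  F[3-4] = +234.7196 N (tension)
  F[3-5] = -172.3823 N (compression)
  F[4-5] = +442.4620 N (tension)
  F[4-6] = +94.8054 N (tension)
  F[5-6] = -457.7723 N (compression)
  Rx@0 = +306.6900 N
  Ry@0 = +216.8025 N
  Ry@6 = +447.8475 N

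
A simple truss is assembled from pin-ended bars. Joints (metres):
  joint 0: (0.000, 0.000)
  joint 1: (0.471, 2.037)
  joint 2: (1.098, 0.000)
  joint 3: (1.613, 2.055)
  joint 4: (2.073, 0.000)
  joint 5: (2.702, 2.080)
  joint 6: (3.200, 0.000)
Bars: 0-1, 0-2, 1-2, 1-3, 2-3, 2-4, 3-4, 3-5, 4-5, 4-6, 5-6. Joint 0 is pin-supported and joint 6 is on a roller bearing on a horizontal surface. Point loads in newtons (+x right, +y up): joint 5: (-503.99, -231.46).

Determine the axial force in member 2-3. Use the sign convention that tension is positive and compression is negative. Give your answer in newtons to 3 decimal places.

N=7 nodes, M=11 members, R=3 reactions → 2N=14, M+R=14
member 0 (0-1): L=2.0907, (cx,cy)=(0.2253,0.9743)
member 1 (0-2): L=1.0980, (cx,cy)=(1.0000,0.0000)
member 2 (1-2): L=2.1313, (cx,cy)=(0.2942,-0.9557)
member 3 (1-3): L=1.1421, (cx,cy)=(0.9999,0.0158)
member 4 (2-3): L=2.1185, (cx,cy)=(0.2431,0.9700)
member 5 (2-4): L=0.9750, (cx,cy)=(1.0000,0.0000)
member 6 (3-4): L=2.1059, (cx,cy)=(0.2184,-0.9759)
member 7 (3-5): L=1.0893, (cx,cy)=(0.9997,0.0230)
member 8 (4-5): L=2.1730, (cx,cy)=(0.2895,0.9572)
member 9 (4-6): L=1.1270, (cx,cy)=(1.0000,0.0000)
member 10 (5-6): L=2.1388, (cx,cy)=(0.2328,-0.9725)
solve A·x = −loads:
  F[0-1] = -373.2080 N (compression)
  F[0-2] = -419.9142 N (compression)
  F[1-2] = +377.2332 N (tension)
  F[1-3] = -195.0763 N (compression)
  F[2-3] = -371.6895 N (compression)
  F[2-4] = -218.5836 N (compression)
  F[3-4] = +364.0280 N (tension)
  F[3-5] = -365.0203 N (compression)
  F[4-5] = -371.1245 N (compression)
  F[4-6] = -31.6408 N (compression)
  F[5-6] = +135.8895 N (tension)
  Rx@0 = +503.9900 N
  Ry@0 = +363.6145 N
  Ry@6 = -132.1545 N

-371.689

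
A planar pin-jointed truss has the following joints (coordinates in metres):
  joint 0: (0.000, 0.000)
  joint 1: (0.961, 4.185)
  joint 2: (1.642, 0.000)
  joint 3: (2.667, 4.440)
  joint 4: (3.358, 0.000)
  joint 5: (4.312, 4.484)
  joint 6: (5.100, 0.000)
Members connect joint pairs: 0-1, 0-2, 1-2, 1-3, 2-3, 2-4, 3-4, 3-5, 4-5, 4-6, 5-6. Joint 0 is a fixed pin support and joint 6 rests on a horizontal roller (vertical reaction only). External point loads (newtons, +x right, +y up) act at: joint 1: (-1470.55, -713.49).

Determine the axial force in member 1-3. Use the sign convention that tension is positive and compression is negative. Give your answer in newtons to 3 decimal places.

N=7 nodes, M=11 members, R=3 reactions → 2N=14, M+R=14
member 0 (0-1): L=4.2939, (cx,cy)=(0.2238,0.9746)
member 1 (0-2): L=1.6420, (cx,cy)=(1.0000,0.0000)
member 2 (1-2): L=4.2400, (cx,cy)=(0.1606,-0.9870)
member 3 (1-3): L=1.7250, (cx,cy)=(0.9890,0.1478)
member 4 (2-3): L=4.5568, (cx,cy)=(0.2249,0.9744)
member 5 (2-4): L=1.7160, (cx,cy)=(1.0000,0.0000)
member 6 (3-4): L=4.4934, (cx,cy)=(0.1538,-0.9881)
member 7 (3-5): L=1.6456, (cx,cy)=(0.9996,0.0267)
member 8 (4-5): L=4.5844, (cx,cy)=(0.2081,0.9781)
member 9 (4-6): L=1.7420, (cx,cy)=(1.0000,0.0000)
member 10 (5-6): L=4.5527, (cx,cy)=(0.1731,-0.9849)
solve A·x = −loads:
  F[0-1] = -1832.2387 N (compression)
  F[0-2] = -1060.4861 N (compression)
  F[1-2] = +1217.3645 N (tension)
  F[1-3] = +874.5725 N (tension)
  F[2-3] = -1233.1630 N (compression)
  F[2-4] = -587.5761 N (compression)
  F[3-4] = +1096.5211 N (tension)
  F[3-5] = +419.1036 N (tension)
  F[4-5] = -1107.7288 N (compression)
  F[4-6] = -188.4368 N (compression)
  F[5-6] = +1088.7038 N (tension)
  Rx@0 = +1470.5500 N
  Ry@0 = +1785.7621 N
  Ry@6 = -1072.2721 N

874.573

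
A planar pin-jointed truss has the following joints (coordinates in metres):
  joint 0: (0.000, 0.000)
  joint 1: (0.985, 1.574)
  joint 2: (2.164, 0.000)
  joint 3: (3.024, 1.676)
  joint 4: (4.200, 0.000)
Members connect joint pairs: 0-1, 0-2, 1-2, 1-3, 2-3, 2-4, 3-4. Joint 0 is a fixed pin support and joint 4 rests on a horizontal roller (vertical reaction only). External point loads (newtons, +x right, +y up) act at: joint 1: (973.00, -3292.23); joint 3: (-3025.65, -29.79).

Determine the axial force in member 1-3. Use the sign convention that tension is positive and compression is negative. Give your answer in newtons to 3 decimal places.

-3032.142

N=5 nodes, M=7 members, R=3 reactions → 2N=10, M+R=10
member 0 (0-1): L=1.8568, (cx,cy)=(0.5305,0.8477)
member 1 (0-2): L=2.1640, (cx,cy)=(1.0000,0.0000)
member 2 (1-2): L=1.9666, (cx,cy)=(0.5995,-0.8004)
member 3 (1-3): L=2.0415, (cx,cy)=(0.9988,0.0500)
member 4 (2-3): L=1.8838, (cx,cy)=(0.4565,0.8897)
member 5 (2-4): L=2.0360, (cx,cy)=(1.0000,0.0000)
member 6 (3-4): L=2.0474, (cx,cy)=(0.5744,-0.8186)
solve A·x = −loads:
  F[0-1] = -3976.8992 N (compression)
  F[0-2] = +57.0272 N (tension)
  F[1-2] = -90.6111 N (compression)
  F[1-3] = -3032.1416 N (compression)
  F[2-3] = +81.5123 N (tension)
  F[2-4] = -34.5081 N (compression)
  F[3-4] = +60.0790 N (tension)
  Rx@0 = +2052.6500 N
  Ry@0 = +3371.2000 N
  Ry@4 = -49.1800 N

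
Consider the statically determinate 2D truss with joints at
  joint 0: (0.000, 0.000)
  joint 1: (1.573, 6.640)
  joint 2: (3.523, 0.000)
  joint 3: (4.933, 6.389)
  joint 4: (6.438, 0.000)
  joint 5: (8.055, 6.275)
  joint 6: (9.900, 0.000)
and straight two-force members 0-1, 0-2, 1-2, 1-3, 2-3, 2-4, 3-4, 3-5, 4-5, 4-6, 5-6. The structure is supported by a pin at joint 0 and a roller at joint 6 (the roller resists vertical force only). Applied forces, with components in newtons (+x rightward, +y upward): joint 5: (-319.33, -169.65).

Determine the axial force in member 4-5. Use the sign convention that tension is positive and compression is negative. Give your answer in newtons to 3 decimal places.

N=7 nodes, M=11 members, R=3 reactions → 2N=14, M+R=14
member 0 (0-1): L=6.8238, (cx,cy)=(0.2305,0.9731)
member 1 (0-2): L=3.5230, (cx,cy)=(1.0000,0.0000)
member 2 (1-2): L=6.9204, (cx,cy)=(0.2818,-0.9595)
member 3 (1-3): L=3.3694, (cx,cy)=(0.9972,-0.0745)
member 4 (2-3): L=6.5427, (cx,cy)=(0.2155,0.9765)
member 5 (2-4): L=2.9150, (cx,cy)=(1.0000,0.0000)
member 6 (3-4): L=6.5639, (cx,cy)=(0.2293,-0.9734)
member 7 (3-5): L=3.1241, (cx,cy)=(0.9993,-0.0365)
member 8 (4-5): L=6.4800, (cx,cy)=(0.2495,0.9684)
member 9 (4-6): L=3.4620, (cx,cy)=(1.0000,0.0000)
member 10 (5-6): L=6.5406, (cx,cy)=(0.2821,-0.9594)
solve A·x = −loads:
  F[0-1] = -240.4972 N (compression)
  F[0-2] = -263.8912 N (compression)
  F[1-2] = +253.7870 N (tension)
  F[1-3] = -127.3034 N (compression)
  F[2-3] = -249.3631 N (compression)
  F[2-4] = -138.6411 N (compression)
  F[3-4] = +249.3486 N (tension)
  F[3-5] = -238.0195 N (compression)
  F[4-5] = -250.6345 N (compression)
  F[4-6] = -18.9264 N (compression)
  F[5-6] = +67.0949 N (tension)
  Rx@0 = +319.3300 N
  Ry@0 = +234.0202 N
  Ry@6 = -64.3702 N

-250.634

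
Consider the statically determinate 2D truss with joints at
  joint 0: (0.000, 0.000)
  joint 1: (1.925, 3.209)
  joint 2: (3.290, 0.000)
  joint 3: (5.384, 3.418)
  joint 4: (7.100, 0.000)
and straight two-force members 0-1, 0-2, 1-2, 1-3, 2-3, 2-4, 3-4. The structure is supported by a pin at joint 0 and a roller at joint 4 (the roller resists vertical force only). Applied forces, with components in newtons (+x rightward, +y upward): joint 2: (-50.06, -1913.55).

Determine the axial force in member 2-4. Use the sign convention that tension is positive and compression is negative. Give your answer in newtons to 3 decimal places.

N=5 nodes, M=7 members, R=3 reactions → 2N=10, M+R=10
member 0 (0-1): L=3.7421, (cx,cy)=(0.5144,0.8575)
member 1 (0-2): L=3.2900, (cx,cy)=(1.0000,0.0000)
member 2 (1-2): L=3.4872, (cx,cy)=(0.3914,-0.9202)
member 3 (1-3): L=3.4653, (cx,cy)=(0.9982,0.0603)
member 4 (2-3): L=4.0084, (cx,cy)=(0.5224,0.8527)
member 5 (2-4): L=3.8100, (cx,cy)=(1.0000,0.0000)
member 6 (3-4): L=3.8246, (cx,cy)=(0.4487,-0.8937)
solve A·x = −loads:
  F[0-1] = -1197.4352 N (compression)
  F[0-2] = +565.9212 N (tension)
  F[1-2] = +1048.4917 N (tension)
  F[1-3] = -1028.2600 N (compression)
  F[2-3] = +1112.6024 N (tension)
  F[2-4] = +445.1666 N (tension)
  F[3-4] = -992.1757 N (compression)
  Rx@0 = +50.0600 N
  Ry@0 = +1026.8487 N
  Ry@4 = +886.7013 N

445.167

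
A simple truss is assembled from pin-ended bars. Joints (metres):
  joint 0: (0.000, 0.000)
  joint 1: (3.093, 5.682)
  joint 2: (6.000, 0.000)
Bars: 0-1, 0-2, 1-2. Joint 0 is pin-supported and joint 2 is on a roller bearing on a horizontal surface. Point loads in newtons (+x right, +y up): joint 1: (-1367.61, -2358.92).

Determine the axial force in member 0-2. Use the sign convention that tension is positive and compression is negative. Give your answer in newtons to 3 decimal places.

-40.471

N=3 nodes, M=3 members, R=3 reactions → 2N=6, M+R=6
member 0 (0-1): L=6.4693, (cx,cy)=(0.4781,0.8783)
member 1 (0-2): L=6.0000, (cx,cy)=(1.0000,0.0000)
member 2 (1-2): L=6.3825, (cx,cy)=(0.4555,-0.8903)
solve A·x = −loads:
  F[0-1] = -2775.8345 N (compression)
  F[0-2] = -40.4705 N (compression)
  F[1-2] = +88.8550 N (tension)
  Rx@0 = +1367.6100 N
  Ry@0 = +2438.0234 N
  Ry@2 = -79.1034 N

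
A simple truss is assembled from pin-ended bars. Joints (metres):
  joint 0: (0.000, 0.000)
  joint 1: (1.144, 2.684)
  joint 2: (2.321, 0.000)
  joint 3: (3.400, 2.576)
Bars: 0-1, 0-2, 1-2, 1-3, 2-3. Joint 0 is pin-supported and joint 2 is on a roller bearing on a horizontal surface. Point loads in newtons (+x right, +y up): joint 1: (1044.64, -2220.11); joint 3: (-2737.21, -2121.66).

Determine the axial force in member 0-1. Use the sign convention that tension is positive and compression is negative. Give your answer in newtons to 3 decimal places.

-2140.859

N=4 nodes, M=5 members, R=3 reactions → 2N=8, M+R=8
member 0 (0-1): L=2.9176, (cx,cy)=(0.3921,0.9199)
member 1 (0-2): L=2.3210, (cx,cy)=(1.0000,0.0000)
member 2 (1-2): L=2.9307, (cx,cy)=(0.4016,-0.9158)
member 3 (1-3): L=2.2586, (cx,cy)=(0.9989,-0.0478)
member 4 (2-3): L=2.7929, (cx,cy)=(0.3863,0.9224)
solve A·x = −loads:
  F[0-1] = -2140.8589 N (compression)
  F[0-2] = -853.1426 N (compression)
  F[1-2] = -179.0004 N (compression)
  F[1-3] = -1814.2551 N (compression)
  F[2-3] = -2394.3204 N (compression)
  Rx@0 = +1692.5700 N
  Ry@0 = +1969.4259 N
  Ry@2 = +2372.3441 N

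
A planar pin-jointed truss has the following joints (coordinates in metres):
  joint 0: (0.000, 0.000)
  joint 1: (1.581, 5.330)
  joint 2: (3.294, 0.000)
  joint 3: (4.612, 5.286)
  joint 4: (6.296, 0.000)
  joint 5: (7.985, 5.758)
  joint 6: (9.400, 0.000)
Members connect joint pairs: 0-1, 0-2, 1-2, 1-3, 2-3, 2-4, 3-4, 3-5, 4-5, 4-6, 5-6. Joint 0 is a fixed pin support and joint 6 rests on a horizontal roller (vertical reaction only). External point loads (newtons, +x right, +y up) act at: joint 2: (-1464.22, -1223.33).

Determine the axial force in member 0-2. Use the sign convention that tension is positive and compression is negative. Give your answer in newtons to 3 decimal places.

-1228.510

N=7 nodes, M=11 members, R=3 reactions → 2N=14, M+R=14
member 0 (0-1): L=5.5595, (cx,cy)=(0.2844,0.9587)
member 1 (0-2): L=3.2940, (cx,cy)=(1.0000,0.0000)
member 2 (1-2): L=5.5985, (cx,cy)=(0.3060,-0.9520)
member 3 (1-3): L=3.0313, (cx,cy)=(0.9999,-0.0145)
member 4 (2-3): L=5.4478, (cx,cy)=(0.2419,0.9703)
member 5 (2-4): L=3.0020, (cx,cy)=(1.0000,0.0000)
member 6 (3-4): L=5.5478, (cx,cy)=(0.3035,-0.9528)
member 7 (3-5): L=3.4059, (cx,cy)=(0.9904,0.1386)
member 8 (4-5): L=6.0006, (cx,cy)=(0.2815,0.9596)
member 9 (4-6): L=3.1040, (cx,cy)=(1.0000,0.0000)
member 10 (5-6): L=5.9293, (cx,cy)=(0.2386,-0.9711)
solve A·x = −loads:
  F[0-1] = -828.8655 N (compression)
  F[0-2] = -1228.5104 N (compression)
  F[1-2] = +842.1986 N (tension)
  F[1-3] = -493.4528 N (compression)
  F[2-3] = +434.4289 N (tension)
  F[2-4] = +388.2991 N (tension)
  F[3-4] = -485.3067 N (compression)
  F[3-5] = -243.3342 N (compression)
  F[4-5] = +481.8915 N (tension)
  F[4-6] = +105.3475 N (tension)
  F[5-6] = -441.4406 N (compression)
  Rx@0 = +1464.2200 N
  Ry@0 = +794.6439 N
  Ry@6 = +428.6861 N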